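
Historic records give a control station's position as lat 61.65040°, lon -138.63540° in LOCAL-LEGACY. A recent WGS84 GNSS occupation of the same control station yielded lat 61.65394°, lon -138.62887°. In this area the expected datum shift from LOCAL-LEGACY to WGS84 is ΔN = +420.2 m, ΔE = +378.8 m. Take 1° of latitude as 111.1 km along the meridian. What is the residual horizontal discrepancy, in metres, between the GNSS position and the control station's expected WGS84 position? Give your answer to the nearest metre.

44 m

Observed coordinate differences: Δφ = +0.00354°, Δλ = +0.00653°.
Converting to metres (1° lat = 111100 m, cos φ = 0.474850): observed ΔN = 393.3 m, observed ΔE = 344.5 m.
Subtracting the expected shift leaves a residual of 393.3 − (420.2) = -26.9 m north and 344.5 − (378.8) = -34.3 m east.
Residual distance = √((-26.9)² + (-34.3)²) = 43.6 m.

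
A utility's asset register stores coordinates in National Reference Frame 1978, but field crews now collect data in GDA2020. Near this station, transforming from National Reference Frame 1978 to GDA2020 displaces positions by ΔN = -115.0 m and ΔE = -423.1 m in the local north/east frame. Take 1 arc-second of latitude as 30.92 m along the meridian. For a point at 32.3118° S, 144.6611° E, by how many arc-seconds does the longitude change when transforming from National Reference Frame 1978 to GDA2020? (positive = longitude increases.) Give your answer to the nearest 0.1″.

Δλ = -16.2″

At latitude -32.3118°, cos φ = 0.845152.
1″ of longitude at this latitude = 30.92 × cos φ = 26.1321 m, so Δλ = -423.1 / 26.1321 = -16.191″.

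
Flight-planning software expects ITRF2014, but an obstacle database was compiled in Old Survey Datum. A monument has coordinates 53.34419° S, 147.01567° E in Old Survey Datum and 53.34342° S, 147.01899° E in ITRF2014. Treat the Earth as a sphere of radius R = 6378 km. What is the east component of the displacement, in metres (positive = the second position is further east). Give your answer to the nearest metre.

ΔE = 221 m

Δφ = -53.34342° − -53.34419° = +0.00077°; Δλ = 147.01899° − 147.01567° = +0.00332°.
1° along a meridian = πR/180 = 111317 m.
ΔN = Δφ × 111317 = 85.7 m; ΔE = Δλ × 111317 × cos(-53.34419°) = +0.00332 × 111317 × 0.597007 = 220.6 m.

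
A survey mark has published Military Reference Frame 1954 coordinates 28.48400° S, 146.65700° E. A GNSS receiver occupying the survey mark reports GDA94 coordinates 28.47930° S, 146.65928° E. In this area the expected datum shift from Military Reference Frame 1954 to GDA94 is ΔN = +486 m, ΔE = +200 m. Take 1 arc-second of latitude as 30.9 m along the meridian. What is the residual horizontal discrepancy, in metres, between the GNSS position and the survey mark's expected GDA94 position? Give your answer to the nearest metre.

43 m

Observed coordinate differences: Δφ = +0.00470°, Δλ = +0.00228°.
Converting to metres (1° lat = 111240 m, cos φ = 0.878950): observed ΔN = 522.8 m, observed ΔE = 222.9 m.
Subtracting the expected shift leaves a residual of 522.8 − (486) = 36.8 m north and 222.9 − (200) = 22.9 m east.
Residual distance = √(36.8² + 22.9²) = 43.4 m.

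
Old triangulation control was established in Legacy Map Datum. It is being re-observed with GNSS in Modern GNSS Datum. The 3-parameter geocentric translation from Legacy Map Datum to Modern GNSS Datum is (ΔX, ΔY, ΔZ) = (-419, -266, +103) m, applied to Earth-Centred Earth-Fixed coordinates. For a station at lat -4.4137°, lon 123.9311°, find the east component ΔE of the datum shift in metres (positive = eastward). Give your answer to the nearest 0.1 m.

ΔE = 496.1 m

At φ = -4.4137°, λ = 123.9311°: sin φ = -0.076957, cos φ = 0.997034, sin λ = 0.829709, cos λ = -0.558196.
ΔE = −sin λ·ΔX + cos λ·ΔY = −(0.829709)·(-419) + (-0.558196)·(-266) = 496.13 m.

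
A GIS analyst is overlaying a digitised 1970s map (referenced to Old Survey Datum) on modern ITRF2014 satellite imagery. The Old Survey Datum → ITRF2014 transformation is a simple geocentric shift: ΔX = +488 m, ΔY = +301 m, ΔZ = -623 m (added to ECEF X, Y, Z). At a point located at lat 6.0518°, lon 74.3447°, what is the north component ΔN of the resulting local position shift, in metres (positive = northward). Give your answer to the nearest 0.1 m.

The local north axis is (−sin φ cos λ, −sin φ sin λ, cos φ), giving ΔN = -13.883 − 30.556 − 619.528 = -663.97 m.

ΔN = -664.0 m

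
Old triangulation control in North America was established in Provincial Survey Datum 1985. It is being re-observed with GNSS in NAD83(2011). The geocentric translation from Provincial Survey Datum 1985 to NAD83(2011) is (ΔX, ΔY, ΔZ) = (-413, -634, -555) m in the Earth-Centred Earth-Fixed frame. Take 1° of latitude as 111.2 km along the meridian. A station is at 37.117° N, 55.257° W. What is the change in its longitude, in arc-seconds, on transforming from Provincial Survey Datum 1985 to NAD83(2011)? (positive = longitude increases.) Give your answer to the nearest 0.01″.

Δλ = -28.45″

sin φ = 0.603445, cos φ = 0.797405, sin λ = -0.821717, cos λ = 0.569896.
East component: ΔE = −sin λ·ΔX + cos λ·ΔY = −(-0.821717)(-413) + (0.569896)(-634) = -700.68 m.
1° of latitude spans 111200 m; at latitude φ, 1° of longitude spans that × cos φ = 88671.4 m, so Δλ = -700.68 / 88671.4 × 3600 = -28.447″.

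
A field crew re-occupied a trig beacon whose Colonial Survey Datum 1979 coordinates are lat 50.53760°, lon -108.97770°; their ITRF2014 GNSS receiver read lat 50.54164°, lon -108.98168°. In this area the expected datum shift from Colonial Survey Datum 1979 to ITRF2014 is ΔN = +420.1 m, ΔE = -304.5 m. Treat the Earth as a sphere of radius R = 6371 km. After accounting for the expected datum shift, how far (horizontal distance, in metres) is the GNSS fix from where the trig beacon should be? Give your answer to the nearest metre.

Observed coordinate differences: Δφ = +0.00404°, Δλ = -0.00398°.
Converting to metres (1° lat = 111195 m, cos φ = 0.635572): observed ΔN = 449.2 m, observed ΔE = -281.3 m.
Subtracting the expected shift leaves a residual of 449.2 − (420.1) = 29.1 m north and -281.3 − (-304.5) = 23.2 m east.
Residual distance = √(29.1² + 23.2²) = 37.3 m.

37 m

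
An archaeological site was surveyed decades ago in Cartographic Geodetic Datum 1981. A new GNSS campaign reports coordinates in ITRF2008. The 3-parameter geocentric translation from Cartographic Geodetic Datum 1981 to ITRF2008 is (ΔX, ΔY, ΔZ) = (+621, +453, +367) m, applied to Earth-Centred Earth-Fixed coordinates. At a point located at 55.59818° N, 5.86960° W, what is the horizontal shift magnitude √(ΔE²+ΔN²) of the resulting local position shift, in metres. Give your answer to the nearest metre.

The local east axis at (φ, λ) is (−sin λ, cos λ, 0), so ΔE = −sin(-5.86960°)·621 + cos(-5.86960°)·453 = 514.13 m.
The local north axis is (−sin φ cos λ, −sin φ sin λ, cos φ), giving ΔN = -509.698 + 38.223 + 207.353 = -264.12 m.
Horizontal magnitude = √(ΔE² + ΔN²) = √(514.13² + (-264.12)²) = 578.01 m.

578 m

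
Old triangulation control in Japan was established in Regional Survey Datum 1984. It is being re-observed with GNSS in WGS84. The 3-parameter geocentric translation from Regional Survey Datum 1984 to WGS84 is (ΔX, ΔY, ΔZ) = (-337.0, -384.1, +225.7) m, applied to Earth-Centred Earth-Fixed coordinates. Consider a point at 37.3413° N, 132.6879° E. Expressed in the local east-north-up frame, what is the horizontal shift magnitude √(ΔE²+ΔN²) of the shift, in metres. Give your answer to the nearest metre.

551 m

At φ = 37.3413°, λ = 132.6879°: sin φ = 0.606562, cos φ = 0.795036, sin λ = 0.735058, cos λ = -0.678004.
ΔE = −sin λ·ΔX + cos λ·ΔY = −(0.735058)·(-337.0) + (-0.678004)·(-384.1) = 508.14 m.
ΔN = −sin φ cos λ·ΔX − sin φ sin λ·ΔY + cos φ·ΔZ = −(0.606562)(-0.678004)(-337.0) − (0.606562)(0.735058)(-384.1) + (0.795036)(225.7) = 212.10 m.
Horizontal magnitude = √(ΔE² + ΔN²) = √(508.14² + 212.10²) = 550.63 m.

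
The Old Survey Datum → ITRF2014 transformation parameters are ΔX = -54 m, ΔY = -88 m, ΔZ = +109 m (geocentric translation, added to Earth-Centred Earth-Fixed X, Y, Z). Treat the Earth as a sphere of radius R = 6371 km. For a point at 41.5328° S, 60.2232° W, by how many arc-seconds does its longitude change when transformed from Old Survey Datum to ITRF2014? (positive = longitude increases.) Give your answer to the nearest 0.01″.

Δλ = -3.92″

sin φ = -0.663049, cos φ = 0.748576, sin λ = -0.867967, cos λ = 0.496623.
East component: ΔE = −sin λ·ΔX + cos λ·ΔY = −(-0.867967)(-54) + (0.496623)(-88) = -90.57 m.
1° of latitude spans πR/180 = 111195 m; at latitude φ, 1° of longitude spans that × cos φ = 83237.9 m, so Δλ = -90.57 / 83237.9 × 3600 = -3.917″.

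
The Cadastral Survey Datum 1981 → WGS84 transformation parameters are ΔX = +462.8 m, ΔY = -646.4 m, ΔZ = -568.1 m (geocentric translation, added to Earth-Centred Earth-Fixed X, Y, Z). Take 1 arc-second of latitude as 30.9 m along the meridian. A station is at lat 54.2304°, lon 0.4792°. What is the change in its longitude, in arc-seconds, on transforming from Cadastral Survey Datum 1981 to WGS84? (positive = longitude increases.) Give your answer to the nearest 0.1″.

sin φ = 0.811374, cos φ = 0.584527, sin λ = 0.008364, cos λ = 0.999965.
East component: ΔE = −sin λ·ΔX + cos λ·ΔY = −(0.008364)(462.8) + (0.999965)(-646.4) = -650.25 m.
1° of latitude spans 3600 × 30.90 = 111240 m; at latitude φ, 1° of longitude spans that × cos φ = 65022.8 m, so Δλ = -650.25 / 65022.8 × 3600 = -36.001″.

Δλ = -36.0″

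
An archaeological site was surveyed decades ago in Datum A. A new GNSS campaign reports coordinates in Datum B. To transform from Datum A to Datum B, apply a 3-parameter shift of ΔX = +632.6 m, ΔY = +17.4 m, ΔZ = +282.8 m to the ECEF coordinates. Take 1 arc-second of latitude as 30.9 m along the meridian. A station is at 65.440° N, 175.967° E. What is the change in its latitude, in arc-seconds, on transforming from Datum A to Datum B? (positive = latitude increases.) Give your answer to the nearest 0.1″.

sin φ = 0.909527, cos φ = 0.415646, sin λ = 0.070331, cos λ = -0.997524.
North component: ΔN = −sin φ cos λ·ΔX − sin φ sin λ·ΔY + cos φ·ΔZ = −(0.909527)(-0.997524)(632.6) − (0.909527)(0.070331)(17.4) + (0.415646)(282.8) = 690.37 m.
1° of latitude spans 3600 × 30.90 = 111240 m, so Δφ = 690.37 / 111240 × 3600 = 22.342″.

Δφ = 22.3″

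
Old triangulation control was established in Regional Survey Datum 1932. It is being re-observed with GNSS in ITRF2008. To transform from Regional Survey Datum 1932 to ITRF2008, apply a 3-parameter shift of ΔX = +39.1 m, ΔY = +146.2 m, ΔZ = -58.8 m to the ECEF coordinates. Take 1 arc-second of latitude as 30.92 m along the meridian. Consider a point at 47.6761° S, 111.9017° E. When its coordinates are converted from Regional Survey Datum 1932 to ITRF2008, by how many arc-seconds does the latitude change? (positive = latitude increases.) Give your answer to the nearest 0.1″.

sin φ = -0.739350, cos φ = 0.673321, sin λ = 0.927825, cos λ = -0.373015.
North component: ΔN = −sin φ cos λ·ΔX − sin φ sin λ·ΔY + cos φ·ΔZ = −(-0.739350)(-0.373015)(39.1) − (-0.739350)(0.927825)(146.2) + (0.673321)(-58.8) = 49.92 m.
1° of latitude spans 3600 × 30.92 = 111312 m, so Δφ = 49.92 / 111312 × 3600 = 1.614″.

Δφ = 1.6″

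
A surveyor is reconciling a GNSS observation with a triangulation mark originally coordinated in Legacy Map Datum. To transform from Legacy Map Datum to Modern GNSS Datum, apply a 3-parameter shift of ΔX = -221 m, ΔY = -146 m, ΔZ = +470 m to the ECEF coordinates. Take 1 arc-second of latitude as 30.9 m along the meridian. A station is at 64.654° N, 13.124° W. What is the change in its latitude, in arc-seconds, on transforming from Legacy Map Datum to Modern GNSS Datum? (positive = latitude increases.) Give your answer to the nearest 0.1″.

sin φ = 0.903739, cos φ = 0.428084, sin λ = -0.227059, cos λ = 0.973881.
North component: ΔN = −sin φ cos λ·ΔX − sin φ sin λ·ΔY + cos φ·ΔZ = −(0.903739)(0.973881)(-221) − (0.903739)(-0.227059)(-146) + (0.428084)(470) = 365.75 m.
1° of latitude spans 3600 × 30.90 = 111240 m, so Δφ = 365.75 / 111240 × 3600 = 11.837″.

Δφ = 11.8″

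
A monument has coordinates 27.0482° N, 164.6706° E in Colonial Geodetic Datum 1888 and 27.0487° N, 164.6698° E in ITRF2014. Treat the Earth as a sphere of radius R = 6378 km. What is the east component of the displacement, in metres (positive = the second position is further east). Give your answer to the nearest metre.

ΔE = -79 m

Δφ = 27.0487° − 27.0482° = +0.0005°; Δλ = 164.6698° − 164.6706° = -0.0008°.
1° along a meridian = πR/180 = 111317 m.
ΔN = Δφ × 111317 = 55.7 m; ΔE = Δλ × 111317 × cos(27.0482°) = -0.0008 × 111317 × 0.890624 = -79.3 m.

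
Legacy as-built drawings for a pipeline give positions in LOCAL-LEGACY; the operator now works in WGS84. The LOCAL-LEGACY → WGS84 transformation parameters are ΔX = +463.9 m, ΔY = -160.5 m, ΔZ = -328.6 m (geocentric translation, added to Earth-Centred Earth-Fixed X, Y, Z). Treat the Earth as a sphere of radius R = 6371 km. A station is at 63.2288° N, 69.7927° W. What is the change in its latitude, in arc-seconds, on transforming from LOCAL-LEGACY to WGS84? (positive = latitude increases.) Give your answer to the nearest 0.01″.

Δφ = -13.78″

sin φ = 0.892812, cos φ = 0.450429, sin λ = -0.938449, cos λ = 0.345418.
North component: ΔN = −sin φ cos λ·ΔX − sin φ sin λ·ΔY + cos φ·ΔZ = −(0.892812)(0.345418)(463.9) − (0.892812)(-0.938449)(-160.5) + (0.450429)(-328.6) = -425.55 m.
1° of latitude spans πR/180 = 111195 m, so Δφ = -425.55 / 111195 × 3600 = -13.777″.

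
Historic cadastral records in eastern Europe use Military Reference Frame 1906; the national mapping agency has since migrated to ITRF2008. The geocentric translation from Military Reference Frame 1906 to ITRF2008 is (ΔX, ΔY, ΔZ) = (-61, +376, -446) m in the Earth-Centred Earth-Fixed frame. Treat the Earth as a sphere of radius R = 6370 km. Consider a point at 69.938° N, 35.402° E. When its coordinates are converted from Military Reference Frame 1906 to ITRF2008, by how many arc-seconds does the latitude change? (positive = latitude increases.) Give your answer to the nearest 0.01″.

sin φ = 0.939322, cos φ = 0.343037, sin λ = 0.579310, cos λ = 0.815108.
North component: ΔN = −sin φ cos λ·ΔX − sin φ sin λ·ΔY + cos φ·ΔZ = −(0.939322)(0.815108)(-61) − (0.939322)(0.579310)(376) + (0.343037)(-446) = -310.89 m.
1° of latitude spans πR/180 = 111177 m, so Δφ = -310.89 / 111177 × 3600 = -10.067″.

Δφ = -10.07″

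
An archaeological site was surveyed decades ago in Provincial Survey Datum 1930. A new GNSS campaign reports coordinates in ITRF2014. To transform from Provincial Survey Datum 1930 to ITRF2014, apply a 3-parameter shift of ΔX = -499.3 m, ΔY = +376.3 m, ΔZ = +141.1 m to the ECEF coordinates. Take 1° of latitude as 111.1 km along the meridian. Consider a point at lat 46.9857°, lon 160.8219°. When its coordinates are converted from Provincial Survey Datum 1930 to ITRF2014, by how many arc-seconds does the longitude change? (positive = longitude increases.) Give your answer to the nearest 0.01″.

Δλ = -9.09″

sin φ = 0.731183, cos φ = 0.682181, sin λ = 0.328506, cos λ = -0.944502.
East component: ΔE = −sin λ·ΔX + cos λ·ΔY = −(0.328506)(-499.3) + (-0.944502)(376.3) = -191.39 m.
1° of latitude spans 111100 m; at latitude φ, 1° of longitude spans that × cos φ = 75790.3 m, so Δλ = -191.39 / 75790.3 × 3600 = -9.091″.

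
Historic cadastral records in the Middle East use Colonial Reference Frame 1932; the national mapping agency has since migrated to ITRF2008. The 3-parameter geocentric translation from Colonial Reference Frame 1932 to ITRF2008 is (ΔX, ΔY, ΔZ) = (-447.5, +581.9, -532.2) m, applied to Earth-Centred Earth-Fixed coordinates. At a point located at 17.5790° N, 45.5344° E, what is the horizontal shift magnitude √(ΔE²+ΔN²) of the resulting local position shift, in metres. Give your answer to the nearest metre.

The local east axis at (φ, λ) is (−sin λ, cos λ, 0), so ΔE = −sin(45.5344°)·(-447.5) + cos(45.5344°)·581.9 = 726.98 m.
The local north axis is (−sin φ cos λ, −sin φ sin λ, cos φ), giving ΔN = 94.673 − 125.425 − 507.347 = -538.10 m.
Horizontal magnitude = √(ΔE² + ΔN²) = √(726.98² + (-538.10)²) = 904.46 m.

904 m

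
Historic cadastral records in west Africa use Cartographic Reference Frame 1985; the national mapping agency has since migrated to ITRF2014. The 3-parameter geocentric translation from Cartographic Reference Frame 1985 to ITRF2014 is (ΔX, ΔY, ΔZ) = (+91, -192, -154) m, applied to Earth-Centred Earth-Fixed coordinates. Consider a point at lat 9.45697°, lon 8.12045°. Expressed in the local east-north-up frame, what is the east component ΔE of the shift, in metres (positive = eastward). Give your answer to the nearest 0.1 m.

ΔE = -202.9 m

At φ = 9.45697°, λ = 8.12045°: sin φ = 0.164307, cos φ = 0.986409, sin λ = 0.141255, cos λ = 0.989973.
ΔE = −sin λ·ΔX + cos λ·ΔY = −(0.141255)·(91) + (0.989973)·(-192) = -202.93 m.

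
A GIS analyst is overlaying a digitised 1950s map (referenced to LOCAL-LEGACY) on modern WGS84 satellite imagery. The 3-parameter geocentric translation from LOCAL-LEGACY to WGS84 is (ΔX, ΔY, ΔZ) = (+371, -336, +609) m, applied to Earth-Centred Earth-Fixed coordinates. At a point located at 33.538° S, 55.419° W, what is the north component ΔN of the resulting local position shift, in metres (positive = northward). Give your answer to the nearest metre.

ΔN = 777 m

The local north axis is (−sin φ cos λ, −sin φ sin λ, cos φ), giving ΔN = 116.337 + 152.839 + 507.613 = 776.79 m.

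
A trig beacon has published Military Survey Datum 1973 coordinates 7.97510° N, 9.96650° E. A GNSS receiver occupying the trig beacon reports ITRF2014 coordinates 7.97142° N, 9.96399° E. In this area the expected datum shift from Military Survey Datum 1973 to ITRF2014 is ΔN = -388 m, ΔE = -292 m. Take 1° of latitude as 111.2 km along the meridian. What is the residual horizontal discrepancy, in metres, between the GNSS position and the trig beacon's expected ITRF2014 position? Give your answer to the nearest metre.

Observed coordinate differences: Δφ = -0.00368°, Δλ = -0.00251°.
Converting to metres (1° lat = 111200 m, cos φ = 0.990328): observed ΔN = -409.2 m, observed ΔE = -276.4 m.
Subtracting the expected shift leaves a residual of -409.2 − (-388) = -21.2 m north and -276.4 − (-292) = 15.6 m east.
Residual distance = √((-21.2)² + 15.6²) = 26.3 m.

26 m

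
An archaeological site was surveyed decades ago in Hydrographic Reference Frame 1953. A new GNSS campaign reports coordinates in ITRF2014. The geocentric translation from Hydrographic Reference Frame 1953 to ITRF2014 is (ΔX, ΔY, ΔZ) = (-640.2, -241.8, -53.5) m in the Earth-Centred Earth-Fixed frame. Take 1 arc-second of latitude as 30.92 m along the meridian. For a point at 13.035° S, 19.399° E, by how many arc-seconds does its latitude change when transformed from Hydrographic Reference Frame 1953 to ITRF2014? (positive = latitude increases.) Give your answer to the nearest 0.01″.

Δφ = -6.68″

sin φ = -0.225546, cos φ = 0.974232, sin λ = 0.332145, cos λ = 0.943228.
North component: ΔN = −sin φ cos λ·ΔX − sin φ sin λ·ΔY + cos φ·ΔZ = −(-0.225546)(0.943228)(-640.2) − (-0.225546)(0.332145)(-241.8) + (0.974232)(-53.5) = -206.43 m.
1° of latitude spans 3600 × 30.92 = 111312 m, so Δφ = -206.43 / 111312 × 3600 = -6.676″.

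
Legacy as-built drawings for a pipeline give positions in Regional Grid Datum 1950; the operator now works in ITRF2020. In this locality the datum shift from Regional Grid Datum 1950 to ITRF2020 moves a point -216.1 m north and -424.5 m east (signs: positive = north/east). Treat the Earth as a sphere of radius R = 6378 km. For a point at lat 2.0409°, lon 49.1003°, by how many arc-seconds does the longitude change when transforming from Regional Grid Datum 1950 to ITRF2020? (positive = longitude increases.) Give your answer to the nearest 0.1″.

Δλ = -13.7″

At latitude 2.0409°, cos φ = 0.999366.
One radian of longitude at latitude φ spans R cos φ, so Δλ = ΔE / (R cos φ) = -424.5 / (6378000 × 0.999366) = -6.6599e-05 rad = -13.737″.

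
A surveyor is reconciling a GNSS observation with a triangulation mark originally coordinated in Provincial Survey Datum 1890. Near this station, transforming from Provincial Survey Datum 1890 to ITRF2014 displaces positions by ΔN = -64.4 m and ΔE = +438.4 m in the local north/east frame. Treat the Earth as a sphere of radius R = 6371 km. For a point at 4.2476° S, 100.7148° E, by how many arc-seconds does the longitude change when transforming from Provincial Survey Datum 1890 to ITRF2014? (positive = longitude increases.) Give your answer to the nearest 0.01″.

At latitude -4.2476°, cos φ = 0.997253.
One radian of longitude at latitude φ spans R cos φ, so Δλ = ΔE / (R cos φ) = 438.4 / (6371000 × 0.997253) = 6.9001e-05 rad = 14.233″.

Δλ = 14.23″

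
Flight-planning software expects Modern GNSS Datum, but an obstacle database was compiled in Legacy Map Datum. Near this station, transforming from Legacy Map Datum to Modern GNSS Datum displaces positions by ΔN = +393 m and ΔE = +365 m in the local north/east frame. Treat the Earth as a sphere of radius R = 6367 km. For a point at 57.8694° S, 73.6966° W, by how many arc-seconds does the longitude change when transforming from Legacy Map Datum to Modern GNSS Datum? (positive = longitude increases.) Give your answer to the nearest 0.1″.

At latitude -57.8694°, cos φ = 0.531851.
One radian of longitude at latitude φ spans R cos φ, so Δλ = ΔE / (R cos φ) = 365.0 / (6367000 × 0.531851) = 1.0779e-04 rad = 22.233″.

Δλ = 22.2″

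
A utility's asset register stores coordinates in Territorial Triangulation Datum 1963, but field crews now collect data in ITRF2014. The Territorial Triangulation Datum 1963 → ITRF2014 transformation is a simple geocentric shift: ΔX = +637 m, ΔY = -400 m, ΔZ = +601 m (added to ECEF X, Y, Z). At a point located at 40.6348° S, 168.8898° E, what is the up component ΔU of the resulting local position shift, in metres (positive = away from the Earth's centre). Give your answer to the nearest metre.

At φ = -40.6348°, λ = 168.8898°: sin φ = -0.651235, cos φ = 0.758876, sin λ = 0.192697, cos λ = -0.981258.
ΔU = cos φ cos λ·ΔX + cos φ sin λ·ΔY + sin φ·ΔZ = (0.758876)(-0.981258)(637) + (0.758876)(0.192697)(-400) + (-0.651235)(601) = -924.23 m.

ΔU = -924 m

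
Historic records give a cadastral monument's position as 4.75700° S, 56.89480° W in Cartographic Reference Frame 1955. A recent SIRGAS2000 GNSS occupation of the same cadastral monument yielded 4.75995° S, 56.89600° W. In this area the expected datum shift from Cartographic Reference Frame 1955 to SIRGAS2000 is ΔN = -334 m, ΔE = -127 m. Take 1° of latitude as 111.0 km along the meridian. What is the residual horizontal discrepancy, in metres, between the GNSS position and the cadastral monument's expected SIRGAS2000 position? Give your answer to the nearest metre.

9 m

Observed coordinate differences: Δφ = -0.00295°, Δλ = -0.00120°.
Converting to metres (1° lat = 111000 m, cos φ = 0.996555): observed ΔN = -327.5 m, observed ΔE = -132.7 m.
Subtracting the expected shift leaves a residual of -327.5 − (-334) = 6.5 m north and -132.7 − (-127) = -5.7 m east.
Residual distance = √(6.5² + (-5.7)²) = 8.7 m.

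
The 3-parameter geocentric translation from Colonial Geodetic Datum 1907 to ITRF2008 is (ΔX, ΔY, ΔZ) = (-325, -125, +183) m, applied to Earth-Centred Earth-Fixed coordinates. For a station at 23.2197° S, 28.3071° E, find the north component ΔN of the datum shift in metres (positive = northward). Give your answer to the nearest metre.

The local north axis is (−sin φ cos λ, −sin φ sin λ, cos φ), giving ΔN = -112.811 − 23.370 + 168.177 = 32.00 m.

ΔN = 32 m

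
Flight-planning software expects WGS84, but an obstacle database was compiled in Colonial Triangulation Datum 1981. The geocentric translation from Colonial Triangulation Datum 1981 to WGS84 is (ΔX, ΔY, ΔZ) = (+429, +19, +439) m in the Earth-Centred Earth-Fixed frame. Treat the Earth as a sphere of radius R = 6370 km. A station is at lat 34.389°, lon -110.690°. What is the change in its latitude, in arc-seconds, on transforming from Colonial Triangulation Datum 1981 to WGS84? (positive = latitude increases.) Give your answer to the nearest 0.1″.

Δφ = 14.8″

sin φ = 0.564809, cos φ = 0.825222, sin λ = -0.935506, cos λ = -0.353312.
North component: ΔN = −sin φ cos λ·ΔX − sin φ sin λ·ΔY + cos φ·ΔZ = −(0.564809)(-0.353312)(429) − (0.564809)(-0.935506)(19) + (0.825222)(439) = 457.92 m.
1° of latitude spans πR/180 = 111177 m, so Δφ = 457.92 / 111177 × 3600 = 14.828″.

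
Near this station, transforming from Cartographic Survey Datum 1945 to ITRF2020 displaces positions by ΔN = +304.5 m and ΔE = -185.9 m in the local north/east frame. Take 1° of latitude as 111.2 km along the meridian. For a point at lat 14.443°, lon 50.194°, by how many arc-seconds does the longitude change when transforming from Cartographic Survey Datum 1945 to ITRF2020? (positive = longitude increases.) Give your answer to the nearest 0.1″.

At latitude 14.443°, cos φ = 0.968396.
1° of longitude at this latitude = 111.2 × cos φ = 107.69 km, so Δλ = -185.9 / 107685.7 = -0.0017263° = -6.215″.

Δλ = -6.2″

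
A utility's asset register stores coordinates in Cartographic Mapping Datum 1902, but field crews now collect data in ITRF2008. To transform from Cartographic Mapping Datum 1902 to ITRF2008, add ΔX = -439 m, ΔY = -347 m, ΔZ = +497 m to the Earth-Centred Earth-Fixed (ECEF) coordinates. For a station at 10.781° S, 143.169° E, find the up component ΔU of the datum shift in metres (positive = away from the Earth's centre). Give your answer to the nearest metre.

ΔU = 48 m

At φ = -10.781°, λ = 143.169°: sin φ = -0.187056, cos φ = 0.982349, sin λ = 0.599457, cos λ = -0.800407.
ΔU = cos φ cos λ·ΔX + cos φ sin λ·ΔY + sin φ·ΔZ = (0.982349)(-0.800407)(-439) + (0.982349)(0.599457)(-347) + (-0.187056)(497) = 47.87 m.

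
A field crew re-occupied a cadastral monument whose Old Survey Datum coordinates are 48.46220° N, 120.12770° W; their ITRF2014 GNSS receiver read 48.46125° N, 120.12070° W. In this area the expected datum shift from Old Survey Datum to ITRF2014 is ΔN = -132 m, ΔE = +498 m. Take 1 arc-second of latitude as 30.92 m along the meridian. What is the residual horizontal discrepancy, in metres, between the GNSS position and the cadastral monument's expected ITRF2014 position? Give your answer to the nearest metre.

32 m

Observed coordinate differences: Δφ = -0.00095°, Δλ = +0.00700°.
Converting to metres (1° lat = 111312 m, cos φ = 0.663114): observed ΔN = -105.7 m, observed ΔE = 516.7 m.
Subtracting the expected shift leaves a residual of -105.7 − (-132) = 26.3 m north and 516.7 − (498) = 18.7 m east.
Residual distance = √(26.3² + 18.7²) = 32.2 m.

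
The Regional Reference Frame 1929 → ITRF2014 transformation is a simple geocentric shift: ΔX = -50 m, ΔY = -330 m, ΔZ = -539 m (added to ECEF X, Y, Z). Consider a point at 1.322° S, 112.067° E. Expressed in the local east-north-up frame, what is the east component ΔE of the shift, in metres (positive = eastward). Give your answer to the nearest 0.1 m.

ΔE = 170.3 m

The local east axis at (φ, λ) is (−sin λ, cos λ, 0), so ΔE = −sin(112.067°)·(-50) + cos(112.067°)·(-330) = 170.32 m.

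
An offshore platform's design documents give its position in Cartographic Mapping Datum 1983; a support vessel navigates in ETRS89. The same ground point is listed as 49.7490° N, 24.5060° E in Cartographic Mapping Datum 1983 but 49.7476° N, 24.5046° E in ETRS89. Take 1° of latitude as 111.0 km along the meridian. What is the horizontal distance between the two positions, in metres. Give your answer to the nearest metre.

185 m

Δφ = 49.7476° − 49.7490° = -0.0014°; Δλ = 24.5046° − 24.5060° = -0.0014°.
ΔN = Δφ × 111000 = -155.4 m; ΔE = Δλ × 111000 × cos(49.7490°) = -0.0014 × 111000 × 0.646137 = -100.4 m.
Distance = √(ΔE² + ΔN²) = √((-100.4)² + (-155.4)²) = 185.0 m.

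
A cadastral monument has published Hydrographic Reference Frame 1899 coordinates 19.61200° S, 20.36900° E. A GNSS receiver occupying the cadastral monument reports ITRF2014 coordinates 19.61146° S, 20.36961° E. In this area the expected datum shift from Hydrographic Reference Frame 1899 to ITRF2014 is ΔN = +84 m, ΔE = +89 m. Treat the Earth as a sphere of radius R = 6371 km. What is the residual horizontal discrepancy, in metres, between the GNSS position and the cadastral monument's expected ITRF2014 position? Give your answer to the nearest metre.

35 m

Observed coordinate differences: Δφ = +0.00054°, Δλ = +0.00061°.
Converting to metres (1° lat = 111195 m, cos φ = 0.941987): observed ΔN = 60.0 m, observed ΔE = 63.9 m.
Subtracting the expected shift leaves a residual of 60.0 − (84) = -24.0 m north and 63.9 − (89) = -25.1 m east.
Residual distance = √((-24.0)² + (-25.1)²) = 34.7 m.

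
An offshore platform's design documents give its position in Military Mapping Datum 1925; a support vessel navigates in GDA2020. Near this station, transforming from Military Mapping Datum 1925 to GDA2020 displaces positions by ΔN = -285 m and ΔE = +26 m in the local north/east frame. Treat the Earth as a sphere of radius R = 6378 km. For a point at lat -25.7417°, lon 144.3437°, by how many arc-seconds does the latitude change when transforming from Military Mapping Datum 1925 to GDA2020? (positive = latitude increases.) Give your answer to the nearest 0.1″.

Δφ = -9.2″

On a sphere of radius R, 1 rad of latitude = R, so Δφ = ΔN / R = -285.0 / 6378000 = -4.4685e-05 rad = -9.217″.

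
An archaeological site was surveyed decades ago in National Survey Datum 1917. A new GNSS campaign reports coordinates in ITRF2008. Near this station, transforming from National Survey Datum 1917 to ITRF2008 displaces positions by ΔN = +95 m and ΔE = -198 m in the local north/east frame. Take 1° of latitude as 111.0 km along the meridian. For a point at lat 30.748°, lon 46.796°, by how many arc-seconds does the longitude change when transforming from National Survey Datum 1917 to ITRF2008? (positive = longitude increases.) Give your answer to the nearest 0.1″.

At latitude 30.748°, cos φ = 0.859424.
1° of longitude at this latitude = 111.0 × cos φ = 95.40 km, so Δλ = -198.0 / 95396.1 = -0.0020756° = -7.472″.

Δλ = -7.5″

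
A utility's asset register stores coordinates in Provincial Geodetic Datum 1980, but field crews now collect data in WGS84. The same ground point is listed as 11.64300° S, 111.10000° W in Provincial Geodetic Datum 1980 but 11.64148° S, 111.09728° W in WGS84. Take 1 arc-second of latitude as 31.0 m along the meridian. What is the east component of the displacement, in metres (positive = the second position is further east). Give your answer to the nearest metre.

Δφ = -11.64148° − -11.64300° = +0.00152°; Δλ = -111.09728° − -111.10000° = +0.00272°.
1° of latitude = 3600 × 31.00 = 111600 m.
ΔN = Δφ × 111600 = 169.6 m; ΔE = Δλ × 111600 × cos(-11.64300°) = +0.00272 × 111600 × 0.979424 = 297.3 m.

ΔE = 297 m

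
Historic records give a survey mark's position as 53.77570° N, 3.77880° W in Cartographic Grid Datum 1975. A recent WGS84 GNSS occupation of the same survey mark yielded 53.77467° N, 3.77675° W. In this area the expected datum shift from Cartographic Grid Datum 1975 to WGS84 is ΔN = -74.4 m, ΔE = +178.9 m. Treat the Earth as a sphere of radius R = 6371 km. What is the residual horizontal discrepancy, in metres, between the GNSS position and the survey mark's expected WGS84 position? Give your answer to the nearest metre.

Observed coordinate differences: Δφ = -0.00103°, Δλ = +0.00205°.
Converting to metres (1° lat = 111195 m, cos φ = 0.590948): observed ΔN = -114.5 m, observed ΔE = 134.7 m.
Subtracting the expected shift leaves a residual of -114.5 − (-74.4) = -40.1 m north and 134.7 − (178.9) = -44.2 m east.
Residual distance = √((-40.1)² + (-44.2)²) = 59.7 m.

60 m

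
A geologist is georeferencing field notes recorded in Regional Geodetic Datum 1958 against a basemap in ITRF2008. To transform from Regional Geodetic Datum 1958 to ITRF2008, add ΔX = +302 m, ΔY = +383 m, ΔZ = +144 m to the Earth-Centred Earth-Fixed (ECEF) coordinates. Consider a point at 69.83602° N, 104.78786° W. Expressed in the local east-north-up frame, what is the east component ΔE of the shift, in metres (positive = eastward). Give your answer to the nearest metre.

ΔE = 194 m

The local east axis at (φ, λ) is (−sin λ, cos λ, 0), so ΔE = −sin(-104.78786°)·302 + cos(-104.78786°)·383 = 194.24 m.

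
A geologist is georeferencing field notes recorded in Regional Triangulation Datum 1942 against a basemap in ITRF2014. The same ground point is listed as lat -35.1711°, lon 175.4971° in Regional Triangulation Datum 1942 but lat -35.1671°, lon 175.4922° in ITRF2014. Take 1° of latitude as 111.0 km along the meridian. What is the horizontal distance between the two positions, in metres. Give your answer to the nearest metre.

628 m

Δφ = -35.1671° − -35.1711° = +0.0040°; Δλ = 175.4922° − 175.4971° = -0.0049°.
ΔN = Δφ × 111000 = 444.0 m; ΔE = Δλ × 111000 × cos(-35.1711°) = -0.0049 × 111000 × 0.817436 = -444.6 m.
Distance = √(ΔE² + ΔN²) = √((-444.6)² + 444.0²) = 628.3 m.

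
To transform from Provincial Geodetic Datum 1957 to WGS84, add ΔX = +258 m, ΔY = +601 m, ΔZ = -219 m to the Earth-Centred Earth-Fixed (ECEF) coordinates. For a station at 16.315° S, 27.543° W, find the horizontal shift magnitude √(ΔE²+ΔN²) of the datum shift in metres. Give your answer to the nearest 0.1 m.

At φ = -16.315°, λ = -27.543°: sin φ = -0.280918, cos φ = 0.959732, sin λ = -0.462414, cos λ = 0.886664.
ΔE = −sin λ·ΔX + cos λ·ΔY = −(-0.462414)·(258) + (0.886664)·(601) = 652.19 m.
ΔN = −sin φ cos λ·ΔX − sin φ sin λ·ΔY + cos φ·ΔZ = −(-0.280918)(0.886664)(258) − (-0.280918)(-0.462414)(601) + (0.959732)(-219) = -223.99 m.
Horizontal magnitude = √(ΔE² + ΔN²) = √(652.19² + (-223.99)²) = 689.58 m.

689.6 m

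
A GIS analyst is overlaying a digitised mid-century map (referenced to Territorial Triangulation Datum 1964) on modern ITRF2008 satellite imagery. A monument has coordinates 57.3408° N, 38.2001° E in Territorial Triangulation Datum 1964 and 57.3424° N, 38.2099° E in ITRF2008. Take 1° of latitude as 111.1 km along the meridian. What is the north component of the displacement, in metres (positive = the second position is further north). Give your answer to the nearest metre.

Δφ = 57.3424° − 57.3408° = +0.0016°; Δλ = 38.2099° − 38.2001° = +0.0098°.
ΔN = Δφ × 111100 = 177.8 m; ΔE = Δλ × 111100 × cos(57.3408°) = +0.0098 × 111100 × 0.539641 = 587.6 m.

ΔN = 178 m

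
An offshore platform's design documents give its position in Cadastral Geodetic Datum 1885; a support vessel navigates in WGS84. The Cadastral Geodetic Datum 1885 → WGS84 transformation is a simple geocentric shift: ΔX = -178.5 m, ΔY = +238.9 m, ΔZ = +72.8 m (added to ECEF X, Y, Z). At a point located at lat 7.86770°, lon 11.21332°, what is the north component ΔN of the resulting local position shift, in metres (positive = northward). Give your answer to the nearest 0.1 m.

ΔN = 89.7 m

The local north axis is (−sin φ cos λ, −sin φ sin λ, cos φ), giving ΔN = 23.968 − 6.359 + 72.115 = 89.72 m.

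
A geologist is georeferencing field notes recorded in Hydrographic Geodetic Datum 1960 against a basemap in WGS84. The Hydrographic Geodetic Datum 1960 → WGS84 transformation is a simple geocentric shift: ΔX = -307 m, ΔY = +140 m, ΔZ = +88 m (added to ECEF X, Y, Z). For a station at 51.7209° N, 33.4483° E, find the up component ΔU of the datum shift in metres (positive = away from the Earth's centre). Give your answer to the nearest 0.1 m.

At φ = 51.7209°, λ = 33.4483°: sin φ = 0.785002, cos φ = 0.619493, sin λ = 0.551184, cos λ = 0.834384.
ΔU = cos φ cos λ·ΔX + cos φ sin λ·ΔY + sin φ·ΔZ = (0.619493)(0.834384)(-307) + (0.619493)(0.551184)(140) + (0.785002)(88) = -41.80 m.

ΔU = -41.8 m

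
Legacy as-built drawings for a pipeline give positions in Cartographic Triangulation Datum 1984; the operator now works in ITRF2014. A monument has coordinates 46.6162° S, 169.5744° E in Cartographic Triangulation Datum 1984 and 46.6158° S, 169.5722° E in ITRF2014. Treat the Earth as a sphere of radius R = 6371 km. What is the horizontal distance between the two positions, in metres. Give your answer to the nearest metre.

Δφ = -46.6158° − -46.6162° = +0.0004°; Δλ = 169.5722° − 169.5744° = -0.0022°.
1° along a meridian = πR/180 = 111195 m.
ΔN = Δφ × 111195 = 44.5 m; ΔE = Δλ × 111195 × cos(-46.6162°) = -0.0022 × 111195 × 0.686882 = -168.0 m.
Distance = √(ΔE² + ΔN²) = √((-168.0)² + 44.5²) = 173.8 m.

174 m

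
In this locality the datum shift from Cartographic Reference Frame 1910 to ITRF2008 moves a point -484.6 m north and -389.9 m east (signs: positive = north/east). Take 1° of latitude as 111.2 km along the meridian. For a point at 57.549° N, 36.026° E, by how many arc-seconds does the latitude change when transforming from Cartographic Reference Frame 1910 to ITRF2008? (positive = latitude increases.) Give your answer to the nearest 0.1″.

1° of latitude = 111.2 km, so Δφ = -484.6 / 111200 = -0.0043579° = -15.688″.

Δφ = -15.7″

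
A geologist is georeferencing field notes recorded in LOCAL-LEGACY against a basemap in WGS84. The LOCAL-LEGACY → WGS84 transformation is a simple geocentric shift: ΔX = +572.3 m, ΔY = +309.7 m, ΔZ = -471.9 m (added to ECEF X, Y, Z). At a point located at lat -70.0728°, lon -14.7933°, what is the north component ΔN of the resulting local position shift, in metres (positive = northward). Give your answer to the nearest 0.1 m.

The local north axis is (−sin φ cos λ, −sin φ sin λ, cos φ), giving ΔN = 520.200 − 74.342 − 160.836 = 285.02 m.

ΔN = 285.0 m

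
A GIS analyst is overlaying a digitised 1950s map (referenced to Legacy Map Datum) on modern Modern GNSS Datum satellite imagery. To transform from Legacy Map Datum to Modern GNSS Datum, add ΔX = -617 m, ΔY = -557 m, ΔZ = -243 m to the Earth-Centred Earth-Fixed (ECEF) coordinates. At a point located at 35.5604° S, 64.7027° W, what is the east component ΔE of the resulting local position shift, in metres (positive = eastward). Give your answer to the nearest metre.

ΔE = -796 m

The local east axis at (φ, λ) is (−sin λ, cos λ, 0), so ΔE = −sin(-64.7027°)·(-617) + cos(-64.7027°)·(-557) = -795.85 m.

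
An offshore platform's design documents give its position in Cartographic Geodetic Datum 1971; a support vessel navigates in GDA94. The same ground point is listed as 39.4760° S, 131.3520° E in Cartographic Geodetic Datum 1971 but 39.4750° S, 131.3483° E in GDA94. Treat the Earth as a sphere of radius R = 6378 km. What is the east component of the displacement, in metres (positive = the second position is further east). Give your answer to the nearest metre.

ΔE = -318 m

Δφ = -39.4750° − -39.4760° = +0.0010°; Δλ = 131.3483° − 131.3520° = -0.0037°.
1° along a meridian = πR/180 = 111317 m.
ΔN = Δφ × 111317 = 111.3 m; ΔE = Δλ × 111317 × cos(-39.4760°) = -0.0037 × 111317 × 0.771891 = -317.9 m.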